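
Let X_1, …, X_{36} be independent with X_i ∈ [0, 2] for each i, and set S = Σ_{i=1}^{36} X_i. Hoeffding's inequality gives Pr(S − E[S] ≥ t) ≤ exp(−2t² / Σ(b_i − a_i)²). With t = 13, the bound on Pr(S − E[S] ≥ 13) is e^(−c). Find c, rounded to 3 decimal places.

Σ(b_i − a_i)² = 36·(2)² = 144.
c = 2t²/144 = 2·13²/144 = 2.3472.

2.347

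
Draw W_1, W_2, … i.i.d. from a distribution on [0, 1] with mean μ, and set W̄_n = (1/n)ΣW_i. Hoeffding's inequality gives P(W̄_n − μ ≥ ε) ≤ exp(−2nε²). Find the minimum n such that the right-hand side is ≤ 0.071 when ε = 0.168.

Require exp(−2nε²) ≤ 0.071, i.e. 2nε² ≥ ln(1/0.071) = 2.645075.
So n ≥ 2.645075 / (2·0.168²) = 46.859.
The smallest integer n is 47.

47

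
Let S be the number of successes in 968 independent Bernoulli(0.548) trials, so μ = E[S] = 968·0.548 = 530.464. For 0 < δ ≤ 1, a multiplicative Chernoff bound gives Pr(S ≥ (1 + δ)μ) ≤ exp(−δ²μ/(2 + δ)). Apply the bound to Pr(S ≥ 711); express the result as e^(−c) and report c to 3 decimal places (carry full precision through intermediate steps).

Write 711 = (1 + δ)μ, so δ = 711/530.464 − 1 = 0.340336…
Then the exponent is δ²μ/(2 + δ) = (711 − μ)² / (μ·(2 + δ)) = 26.253880.

26.254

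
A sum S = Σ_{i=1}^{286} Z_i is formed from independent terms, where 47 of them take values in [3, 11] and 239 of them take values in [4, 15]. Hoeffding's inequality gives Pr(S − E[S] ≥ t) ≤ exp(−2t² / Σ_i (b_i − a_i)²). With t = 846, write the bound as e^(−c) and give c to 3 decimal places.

Σ(b_i − a_i)² = 47·8² + 239·11² = 31927.
c = 2t² / 31927 = 2·846² / 31927 = 44.8345.

44.835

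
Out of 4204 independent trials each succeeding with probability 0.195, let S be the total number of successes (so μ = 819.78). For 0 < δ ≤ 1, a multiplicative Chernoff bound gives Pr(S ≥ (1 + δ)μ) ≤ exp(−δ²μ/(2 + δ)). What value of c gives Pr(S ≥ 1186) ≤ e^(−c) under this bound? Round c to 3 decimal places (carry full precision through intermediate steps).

Write 1186 = (1 + δ)μ, so δ = 1186/819.78 − 1 = 0.4467296…
Then the exponent is δ²μ/(2 + δ) = (1186 − μ)² / (μ·(2 + δ)) = 66.865303.

66.865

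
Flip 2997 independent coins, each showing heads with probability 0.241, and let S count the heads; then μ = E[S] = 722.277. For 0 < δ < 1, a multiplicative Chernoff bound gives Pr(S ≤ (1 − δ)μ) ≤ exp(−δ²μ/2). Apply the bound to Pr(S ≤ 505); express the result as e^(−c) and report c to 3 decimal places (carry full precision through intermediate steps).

32.681

Write 505 = (1 − δ)μ, so δ = 1 − 505/722.277 = 0.3008223…
Then the exponent is δ²μ/2 = (μ − 505)²/(2μ) = 32.680879.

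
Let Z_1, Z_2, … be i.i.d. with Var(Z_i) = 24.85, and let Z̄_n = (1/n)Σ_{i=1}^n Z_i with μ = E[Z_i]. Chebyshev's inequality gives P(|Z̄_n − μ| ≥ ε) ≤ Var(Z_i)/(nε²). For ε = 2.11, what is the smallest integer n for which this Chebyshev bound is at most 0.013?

430

Require 24.85/(n·2.11²) ≤ 0.013, i.e. n ≥ 24.85/(0.013·2.11²) = 429.357.
The smallest integer n is 430.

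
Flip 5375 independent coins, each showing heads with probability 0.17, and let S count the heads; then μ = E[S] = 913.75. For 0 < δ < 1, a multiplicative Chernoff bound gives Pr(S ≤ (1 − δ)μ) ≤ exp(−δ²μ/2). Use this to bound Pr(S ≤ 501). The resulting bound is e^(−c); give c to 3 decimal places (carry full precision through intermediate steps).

93.222

Write 501 = (1 − δ)μ, so δ = 1 − 501/913.75 = 0.45171…
Then the exponent is δ²μ/2 = (μ − 501)²/(2μ) = 93.221648.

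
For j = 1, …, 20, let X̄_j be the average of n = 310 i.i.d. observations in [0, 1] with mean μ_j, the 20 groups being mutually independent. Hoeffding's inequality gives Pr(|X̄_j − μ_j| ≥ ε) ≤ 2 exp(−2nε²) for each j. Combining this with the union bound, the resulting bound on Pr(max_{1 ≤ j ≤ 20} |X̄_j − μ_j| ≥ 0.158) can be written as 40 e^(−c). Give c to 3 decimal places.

15.478

Union bound over the 20 events: Pr(max_{1 ≤ j ≤ 20} |X̄_j − μ_j| ≥ 0.158) ≤ 20·2·exp(−2nε²) = 40 exp(−2·310·0.158²).
So c = 2·310·0.158² = 15.4777.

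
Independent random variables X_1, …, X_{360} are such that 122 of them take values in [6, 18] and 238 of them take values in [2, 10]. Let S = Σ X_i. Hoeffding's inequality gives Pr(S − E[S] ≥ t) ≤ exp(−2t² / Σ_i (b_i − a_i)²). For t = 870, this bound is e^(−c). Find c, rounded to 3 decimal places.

46.152

Σ(b_i − a_i)² = 122·12² + 238·8² = 32800.
c = 2t² / 32800 = 2·870² / 32800 = 46.1524.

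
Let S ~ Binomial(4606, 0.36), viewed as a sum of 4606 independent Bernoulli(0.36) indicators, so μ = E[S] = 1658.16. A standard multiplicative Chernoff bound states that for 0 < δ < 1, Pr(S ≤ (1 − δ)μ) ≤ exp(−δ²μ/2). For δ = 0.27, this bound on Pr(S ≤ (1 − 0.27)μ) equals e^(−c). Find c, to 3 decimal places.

c = δ²μ/2 = 0.27²·1658.16/2 = 60.4399.

60.440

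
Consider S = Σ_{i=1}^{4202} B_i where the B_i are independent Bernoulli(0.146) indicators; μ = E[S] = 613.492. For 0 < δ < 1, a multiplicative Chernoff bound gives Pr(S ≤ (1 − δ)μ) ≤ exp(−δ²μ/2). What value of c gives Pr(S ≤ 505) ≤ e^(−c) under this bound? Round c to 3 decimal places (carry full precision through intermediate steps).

Write 505 = (1 − δ)μ, so δ = 1 − 505/613.492 = 0.1768434…
Then the exponent is δ²μ/2 = (μ − 505)²/(2μ) = 9.593046.

9.593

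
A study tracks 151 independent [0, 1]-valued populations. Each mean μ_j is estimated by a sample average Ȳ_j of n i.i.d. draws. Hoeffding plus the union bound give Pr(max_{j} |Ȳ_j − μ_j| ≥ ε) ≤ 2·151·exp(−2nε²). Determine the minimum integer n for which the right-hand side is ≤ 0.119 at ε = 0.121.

Need 2·151·exp(−2nε²) ≤ 0.119, i.e. exp(−2nε²) ≤ 0.119/302.
So 2nε² ≥ ln(302/0.119) = 7.839059.
Hence n ≥ 7.839059/(2·0.121²) = 267.709.
The smallest integer n is 268.

268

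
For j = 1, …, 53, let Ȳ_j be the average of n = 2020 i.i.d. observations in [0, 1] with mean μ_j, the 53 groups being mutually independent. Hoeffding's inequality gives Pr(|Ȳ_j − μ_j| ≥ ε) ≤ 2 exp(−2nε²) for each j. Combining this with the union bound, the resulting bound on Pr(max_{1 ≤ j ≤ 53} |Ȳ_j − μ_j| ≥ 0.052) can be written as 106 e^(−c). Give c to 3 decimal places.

10.924

Union bound over the 53 events: Pr(max_{1 ≤ j ≤ 53} |Ȳ_j − μ_j| ≥ 0.052) ≤ 53·2·exp(−2nε²) = 106 exp(−2·2020·0.052²).
So c = 2·2020·0.052² = 10.9242.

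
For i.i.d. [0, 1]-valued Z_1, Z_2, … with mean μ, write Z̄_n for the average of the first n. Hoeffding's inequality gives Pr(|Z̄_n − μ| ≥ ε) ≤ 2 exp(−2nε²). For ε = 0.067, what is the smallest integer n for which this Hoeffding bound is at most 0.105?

329

Require 2·exp(−2nε²) ≤ 0.105, i.e. 2nε² ≥ ln(2/0.105) = 2.946942.
So n ≥ 2.946942 / (2·0.067²) = 328.240.
The smallest integer n is 329.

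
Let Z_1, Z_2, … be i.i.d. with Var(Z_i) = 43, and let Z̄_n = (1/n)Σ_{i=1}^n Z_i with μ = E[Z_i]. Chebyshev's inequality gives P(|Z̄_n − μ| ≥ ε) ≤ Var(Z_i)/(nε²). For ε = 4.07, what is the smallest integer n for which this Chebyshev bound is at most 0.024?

109

Require 43/(n·4.07²) ≤ 0.024, i.e. n ≥ 43/(0.024·4.07²) = 108.160.
The smallest integer n is 109.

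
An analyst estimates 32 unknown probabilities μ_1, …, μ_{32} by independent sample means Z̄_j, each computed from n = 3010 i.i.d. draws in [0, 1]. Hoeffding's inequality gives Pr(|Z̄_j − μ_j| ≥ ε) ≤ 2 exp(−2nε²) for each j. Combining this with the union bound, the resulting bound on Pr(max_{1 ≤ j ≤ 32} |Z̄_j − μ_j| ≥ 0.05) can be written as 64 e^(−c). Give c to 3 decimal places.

Union bound over the 32 events: Pr(max_{1 ≤ j ≤ 32} |Z̄_j − μ_j| ≥ 0.05) ≤ 32·2·exp(−2nε²) = 64 exp(−2·3010·0.05²).
So c = 2·3010·0.05² = 15.0500.

15.050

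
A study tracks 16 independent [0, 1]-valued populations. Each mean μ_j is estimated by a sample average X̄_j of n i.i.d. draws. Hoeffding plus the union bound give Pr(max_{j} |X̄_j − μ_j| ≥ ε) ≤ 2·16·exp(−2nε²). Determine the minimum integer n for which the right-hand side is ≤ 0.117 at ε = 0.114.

Need 2·16·exp(−2nε²) ≤ 0.117, i.e. exp(−2nε²) ≤ 0.117/32.
So 2nε² ≥ ln(32/0.117) = 5.611317.
Hence n ≥ 5.611317/(2·0.114²) = 215.886.
The smallest integer n is 216.

216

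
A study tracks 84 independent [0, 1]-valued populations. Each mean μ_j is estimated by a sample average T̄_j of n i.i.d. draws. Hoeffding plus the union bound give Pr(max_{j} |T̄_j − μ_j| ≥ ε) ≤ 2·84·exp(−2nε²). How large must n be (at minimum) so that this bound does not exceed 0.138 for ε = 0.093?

411

Need 2·84·exp(−2nε²) ≤ 0.138, i.e. exp(−2nε²) ≤ 0.138/168.
So 2nε² ≥ ln(168/0.138) = 7.104466.
Hence n ≥ 7.104466/(2·0.093²) = 410.710.
The smallest integer n is 411.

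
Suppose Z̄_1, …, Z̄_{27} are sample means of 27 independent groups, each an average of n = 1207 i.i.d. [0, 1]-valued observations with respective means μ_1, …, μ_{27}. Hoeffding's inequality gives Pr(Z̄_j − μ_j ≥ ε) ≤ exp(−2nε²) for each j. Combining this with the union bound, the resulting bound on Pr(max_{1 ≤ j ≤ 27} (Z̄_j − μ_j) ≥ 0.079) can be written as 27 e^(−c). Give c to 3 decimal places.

15.066

Union bound over the 27 events: Pr(max_{1 ≤ j ≤ 27} (Z̄_j − μ_j) ≥ 0.079) ≤ 27·exp(−2nε²) = 27 exp(−2·1207·0.079²).
So c = 2·1207·0.079² = 15.0658.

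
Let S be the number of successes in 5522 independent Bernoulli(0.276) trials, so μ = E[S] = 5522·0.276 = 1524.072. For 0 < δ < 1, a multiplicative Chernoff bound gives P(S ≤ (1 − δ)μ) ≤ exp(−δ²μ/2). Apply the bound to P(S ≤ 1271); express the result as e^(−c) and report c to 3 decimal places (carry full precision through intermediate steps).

Write 1271 = (1 − δ)μ, so δ = 1 − 1271/1524.072 = 0.1660499…
Then the exponent is δ²μ/2 = (μ − 1271)²/(2μ) = 21.011290.

21.011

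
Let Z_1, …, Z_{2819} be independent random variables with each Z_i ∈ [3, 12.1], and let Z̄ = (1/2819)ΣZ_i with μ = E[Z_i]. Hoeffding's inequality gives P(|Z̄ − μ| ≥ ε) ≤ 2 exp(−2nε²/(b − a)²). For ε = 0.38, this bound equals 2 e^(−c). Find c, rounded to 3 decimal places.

9.831

c = 2nε²/(b − a)² = 2·2819·0.38² / 9.1² = 9.8313.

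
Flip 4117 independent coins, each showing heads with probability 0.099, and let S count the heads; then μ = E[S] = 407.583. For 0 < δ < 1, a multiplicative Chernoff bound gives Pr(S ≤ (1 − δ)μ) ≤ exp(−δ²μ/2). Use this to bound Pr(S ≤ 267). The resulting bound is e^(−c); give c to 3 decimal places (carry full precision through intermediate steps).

Write 267 = (1 − δ)μ, so δ = 1 − 267/407.583 = 0.3449187…
Then the exponent is δ²μ/2 = (μ − 267)²/(2μ) = 24.244853.

24.245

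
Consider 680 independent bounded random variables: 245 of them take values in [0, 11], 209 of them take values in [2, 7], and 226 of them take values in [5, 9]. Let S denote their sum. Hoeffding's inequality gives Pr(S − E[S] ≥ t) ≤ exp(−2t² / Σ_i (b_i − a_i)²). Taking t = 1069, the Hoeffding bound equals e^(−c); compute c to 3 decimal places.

Σ(b_i − a_i)² = 245·11² + 209·5² + 226·4² = 38486.
c = 2t² / 38486 = 2·1069² / 38486 = 59.3858.

59.386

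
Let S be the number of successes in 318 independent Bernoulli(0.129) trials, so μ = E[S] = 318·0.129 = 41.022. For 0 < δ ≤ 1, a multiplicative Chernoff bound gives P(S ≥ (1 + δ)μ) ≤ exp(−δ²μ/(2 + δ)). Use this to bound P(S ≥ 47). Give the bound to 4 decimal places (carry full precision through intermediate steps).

0.6663

Write 47 = (1 + δ)μ, so δ = 47/41.022 − 1 = 0.1457267…
Then the exponent is δ²μ/(2 + δ) = (47 − μ)² / (μ·(2 + δ)) = 0.405995.
Bound = exp(−0.405995) = 0.66631.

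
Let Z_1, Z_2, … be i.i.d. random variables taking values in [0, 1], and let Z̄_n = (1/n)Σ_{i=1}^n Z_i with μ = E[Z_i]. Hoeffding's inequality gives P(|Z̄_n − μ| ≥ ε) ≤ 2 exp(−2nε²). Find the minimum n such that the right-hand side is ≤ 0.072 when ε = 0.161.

65

Require 2·exp(−2nε²) ≤ 0.072, i.e. 2nε² ≥ ln(2/0.072) = 3.324236.
So n ≥ 3.324236 / (2·0.161²) = 64.122.
The smallest integer n is 65.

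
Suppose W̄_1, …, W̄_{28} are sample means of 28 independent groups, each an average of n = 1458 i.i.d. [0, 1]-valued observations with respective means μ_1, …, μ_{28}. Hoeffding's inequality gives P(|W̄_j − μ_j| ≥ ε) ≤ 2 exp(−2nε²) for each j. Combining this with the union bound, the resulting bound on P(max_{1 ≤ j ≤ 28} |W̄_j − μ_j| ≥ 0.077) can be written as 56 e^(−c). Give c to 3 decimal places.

17.289

Union bound over the 28 events: P(max_{1 ≤ j ≤ 28} |W̄_j − μ_j| ≥ 0.077) ≤ 28·2·exp(−2nε²) = 56 exp(−2·1458·0.077²).
So c = 2·1458·0.077² = 17.2890.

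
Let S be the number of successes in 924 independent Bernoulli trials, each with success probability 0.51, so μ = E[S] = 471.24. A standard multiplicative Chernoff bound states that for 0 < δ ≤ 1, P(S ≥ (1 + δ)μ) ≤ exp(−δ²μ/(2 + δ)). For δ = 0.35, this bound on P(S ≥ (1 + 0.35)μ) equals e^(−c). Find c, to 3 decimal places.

24.565

c = δ²μ/(2 + δ) = 0.35²·471.24/(2 + 0.35) = 24.5646.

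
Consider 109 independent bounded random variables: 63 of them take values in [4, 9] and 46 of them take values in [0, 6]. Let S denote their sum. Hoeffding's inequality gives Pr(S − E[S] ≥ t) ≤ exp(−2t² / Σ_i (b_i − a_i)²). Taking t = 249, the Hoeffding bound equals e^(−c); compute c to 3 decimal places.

Σ(b_i − a_i)² = 63·5² + 46·6² = 3231.
c = 2t² / 3231 = 2·249² / 3231 = 38.3788.

38.379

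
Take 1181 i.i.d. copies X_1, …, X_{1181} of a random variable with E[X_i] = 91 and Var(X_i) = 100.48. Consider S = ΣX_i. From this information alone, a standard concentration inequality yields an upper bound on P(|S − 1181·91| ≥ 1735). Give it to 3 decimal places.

0.039

With mean and variance of each term known, Chebyshev's inequality bounds the deviation of the sum (or sample mean).
Var(S) = n·Var(X_i) = 1181·100.48 = 118666.88.
Chebyshev: P(|S − 1181·91| ≥ 1735) ≤ Var(S)/1735² = 118666.88/3010225 = 0.0394.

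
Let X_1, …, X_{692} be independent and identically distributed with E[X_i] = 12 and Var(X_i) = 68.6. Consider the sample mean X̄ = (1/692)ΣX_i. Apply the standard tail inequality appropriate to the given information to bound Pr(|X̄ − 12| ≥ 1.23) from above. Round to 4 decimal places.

With mean and variance of each term known, Chebyshev's inequality bounds the deviation of the sum (or sample mean).
Var(X̄) = Var(X_i)/n = 68.6/692 = 0.099133.
Chebyshev: Pr(|X̄ − 12| ≥ 1.23) ≤ Var(X̄)/(1.23)² = 68.6/(692·1.23²) = 0.0655.

0.0655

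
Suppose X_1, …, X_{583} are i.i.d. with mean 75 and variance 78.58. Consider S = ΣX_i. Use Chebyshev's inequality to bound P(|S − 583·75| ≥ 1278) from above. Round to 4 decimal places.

Var(S) = n·Var(X_i) = 583·78.58 = 45812.14.
Chebyshev: P(|S − 583·75| ≥ 1278) ≤ Var(S)/1278² = 45812.14/1633284 = 0.0280.

0.0280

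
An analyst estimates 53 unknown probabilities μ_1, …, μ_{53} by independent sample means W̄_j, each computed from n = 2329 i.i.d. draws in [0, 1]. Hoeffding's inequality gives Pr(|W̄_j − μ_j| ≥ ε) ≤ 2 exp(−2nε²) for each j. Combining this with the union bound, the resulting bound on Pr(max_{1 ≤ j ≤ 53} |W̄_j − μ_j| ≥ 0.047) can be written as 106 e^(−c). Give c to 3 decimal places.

10.290

Union bound over the 53 events: Pr(max_{1 ≤ j ≤ 53} |W̄_j − μ_j| ≥ 0.047) ≤ 53·2·exp(−2nε²) = 106 exp(−2·2329·0.047²).
So c = 2·2329·0.047² = 10.2895.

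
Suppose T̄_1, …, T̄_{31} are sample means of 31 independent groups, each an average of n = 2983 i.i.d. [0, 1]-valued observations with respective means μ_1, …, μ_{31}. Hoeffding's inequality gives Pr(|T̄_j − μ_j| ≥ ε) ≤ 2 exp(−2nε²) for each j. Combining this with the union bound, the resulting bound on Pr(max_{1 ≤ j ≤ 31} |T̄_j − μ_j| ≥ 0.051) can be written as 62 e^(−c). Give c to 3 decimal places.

15.518

Union bound over the 31 events: Pr(max_{1 ≤ j ≤ 31} |T̄_j − μ_j| ≥ 0.051) ≤ 31·2·exp(−2nε²) = 62 exp(−2·2983·0.051²).
So c = 2·2983·0.051² = 15.5176.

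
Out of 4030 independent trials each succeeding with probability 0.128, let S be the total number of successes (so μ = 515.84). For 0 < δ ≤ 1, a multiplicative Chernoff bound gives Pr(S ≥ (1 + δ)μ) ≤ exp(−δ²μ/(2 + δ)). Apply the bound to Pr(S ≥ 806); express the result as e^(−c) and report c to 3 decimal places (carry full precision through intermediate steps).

Write 806 = (1 + δ)μ, so δ = 806/515.84 − 1 = 0.5625…
Then the exponent is δ²μ/(2 + δ) = (806 − μ)² / (μ·(2 + δ)) = 63.693659.

63.694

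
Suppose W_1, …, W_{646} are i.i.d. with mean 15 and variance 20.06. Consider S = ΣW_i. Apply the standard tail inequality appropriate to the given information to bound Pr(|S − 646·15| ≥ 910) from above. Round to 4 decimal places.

0.0156

With mean and variance of each term known, Chebyshev's inequality bounds the deviation of the sum (or sample mean).
Var(S) = n·Var(W_i) = 646·20.06 = 12958.76.
Chebyshev: Pr(|S − 646·15| ≥ 910) ≤ Var(S)/910² = 12958.76/828100 = 0.0156.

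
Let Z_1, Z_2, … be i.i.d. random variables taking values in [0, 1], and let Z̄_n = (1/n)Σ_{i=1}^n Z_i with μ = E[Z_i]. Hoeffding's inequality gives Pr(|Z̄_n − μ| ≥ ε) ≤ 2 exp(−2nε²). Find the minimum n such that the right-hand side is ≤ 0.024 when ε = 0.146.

Require 2·exp(−2nε²) ≤ 0.024, i.e. 2nε² ≥ ln(2/0.024) = 4.422849.
So n ≥ 4.422849 / (2·0.146²) = 103.745.
The smallest integer n is 104.

104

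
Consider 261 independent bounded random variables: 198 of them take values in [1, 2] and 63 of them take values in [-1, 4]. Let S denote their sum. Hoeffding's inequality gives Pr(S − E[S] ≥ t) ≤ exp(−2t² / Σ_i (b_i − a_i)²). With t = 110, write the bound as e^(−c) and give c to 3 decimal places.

13.649

Σ(b_i − a_i)² = 198·1² + 63·5² = 1773.
c = 2t² / 1773 = 2·110² / 1773 = 13.6492.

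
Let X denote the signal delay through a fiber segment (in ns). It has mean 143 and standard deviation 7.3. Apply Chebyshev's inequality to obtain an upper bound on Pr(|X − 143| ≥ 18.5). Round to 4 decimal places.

Chebyshev: Pr(|X − μ| ≥ t) ≤ Var(X)/t².
Var(X) = σ² = 7.3² = 53.29.
Bound = 53.29 / 342.25 = 0.1557.

0.1557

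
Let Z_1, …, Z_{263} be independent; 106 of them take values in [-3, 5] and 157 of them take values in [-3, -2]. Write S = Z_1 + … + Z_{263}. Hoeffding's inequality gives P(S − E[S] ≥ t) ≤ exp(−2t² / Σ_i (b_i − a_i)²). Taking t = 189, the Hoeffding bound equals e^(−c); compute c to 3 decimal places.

10.293

Σ(b_i − a_i)² = 106·8² + 157·1² = 6941.
c = 2t² / 6941 = 2·189² / 6941 = 10.2928.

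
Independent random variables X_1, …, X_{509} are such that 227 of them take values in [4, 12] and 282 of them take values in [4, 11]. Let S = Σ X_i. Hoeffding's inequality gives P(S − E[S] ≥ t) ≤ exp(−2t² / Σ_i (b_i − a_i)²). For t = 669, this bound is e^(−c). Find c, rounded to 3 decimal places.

31.578

Σ(b_i − a_i)² = 227·8² + 282·7² = 28346.
c = 2t² / 28346 = 2·669² / 28346 = 31.5784.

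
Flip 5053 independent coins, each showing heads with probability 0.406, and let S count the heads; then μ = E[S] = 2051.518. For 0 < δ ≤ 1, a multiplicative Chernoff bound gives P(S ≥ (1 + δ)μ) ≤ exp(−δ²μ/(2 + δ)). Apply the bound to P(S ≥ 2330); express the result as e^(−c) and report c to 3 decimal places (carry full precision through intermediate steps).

17.700

Write 2330 = (1 + δ)μ, so δ = 2330/2051.518 − 1 = 0.1357444…
Then the exponent is δ²μ/(2 + δ) = (2330 − μ)² / (μ·(2 + δ)) = 17.699853.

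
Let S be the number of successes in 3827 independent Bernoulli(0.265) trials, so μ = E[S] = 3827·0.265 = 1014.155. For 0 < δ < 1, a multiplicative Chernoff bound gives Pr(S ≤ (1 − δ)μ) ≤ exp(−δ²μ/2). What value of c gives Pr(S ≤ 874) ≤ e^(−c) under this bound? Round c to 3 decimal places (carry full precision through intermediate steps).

9.685

Write 874 = (1 − δ)μ, so δ = 1 − 874/1014.155 = 0.1381988…
Then the exponent is δ²μ/2 = (μ − 874)²/(2μ) = 9.684626.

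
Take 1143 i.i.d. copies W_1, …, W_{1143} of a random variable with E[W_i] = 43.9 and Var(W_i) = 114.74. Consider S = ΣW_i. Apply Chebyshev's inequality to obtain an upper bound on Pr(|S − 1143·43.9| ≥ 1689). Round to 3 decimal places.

Var(S) = n·Var(W_i) = 1143·114.74 = 131147.82.
Chebyshev: Pr(|S − 1143·43.9| ≥ 1689) ≤ Var(S)/1689² = 131147.82/2852721 = 0.0460.

0.046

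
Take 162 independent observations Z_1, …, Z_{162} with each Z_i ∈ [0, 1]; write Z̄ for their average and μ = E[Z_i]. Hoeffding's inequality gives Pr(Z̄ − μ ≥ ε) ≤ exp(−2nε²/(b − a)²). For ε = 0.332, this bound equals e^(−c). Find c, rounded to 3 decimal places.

c = 2nε²/(b − a)² = 2·162·0.332² / 1² = 35.7126.

35.713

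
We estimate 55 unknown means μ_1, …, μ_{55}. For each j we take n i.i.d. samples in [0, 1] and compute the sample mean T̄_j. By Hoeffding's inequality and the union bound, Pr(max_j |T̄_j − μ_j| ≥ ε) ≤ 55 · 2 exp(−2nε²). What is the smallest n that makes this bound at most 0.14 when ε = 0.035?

Need 2·55·exp(−2nε²) ≤ 0.14, i.e. exp(−2nε²) ≤ 0.14/110.
So 2nε² ≥ ln(110/0.14) = 6.666593.
Hence n ≥ 6.666593/(2·0.035²) = 2721.058.
The smallest integer n is 2722.

2722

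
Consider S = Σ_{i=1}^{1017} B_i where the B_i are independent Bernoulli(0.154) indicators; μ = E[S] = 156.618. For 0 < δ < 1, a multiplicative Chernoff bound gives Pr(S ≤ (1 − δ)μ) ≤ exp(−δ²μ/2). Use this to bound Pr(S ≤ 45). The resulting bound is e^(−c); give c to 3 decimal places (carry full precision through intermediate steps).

Write 45 = (1 − δ)μ, so δ = 1 − 45/156.618 = 0.7126767…
Then the exponent is δ²μ/2 = (μ − 45)²/(2μ) = 39.773774.

39.774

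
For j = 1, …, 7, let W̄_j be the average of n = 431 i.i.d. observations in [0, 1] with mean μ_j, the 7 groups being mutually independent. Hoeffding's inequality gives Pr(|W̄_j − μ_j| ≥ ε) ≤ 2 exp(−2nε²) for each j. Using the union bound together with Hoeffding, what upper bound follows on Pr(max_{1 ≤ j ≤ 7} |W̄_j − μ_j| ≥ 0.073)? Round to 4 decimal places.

0.1416

Per-experiment Hoeffding bound: 2·exp(−2·431·0.073²) = 2·exp(−4.59360) = 0.020233.
Union bound over 7 events: 7·0.020233 = 0.14163.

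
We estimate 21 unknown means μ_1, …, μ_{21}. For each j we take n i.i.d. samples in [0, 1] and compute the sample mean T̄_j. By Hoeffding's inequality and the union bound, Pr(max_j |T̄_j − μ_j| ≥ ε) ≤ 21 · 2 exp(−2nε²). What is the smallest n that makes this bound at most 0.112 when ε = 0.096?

322

Need 2·21·exp(−2nε²) ≤ 0.112, i.e. exp(−2nε²) ≤ 0.112/42.
So 2nε² ≥ ln(42/0.112) = 5.926926.
Hence n ≥ 5.926926/(2·0.096²) = 321.556.
The smallest integer n is 322.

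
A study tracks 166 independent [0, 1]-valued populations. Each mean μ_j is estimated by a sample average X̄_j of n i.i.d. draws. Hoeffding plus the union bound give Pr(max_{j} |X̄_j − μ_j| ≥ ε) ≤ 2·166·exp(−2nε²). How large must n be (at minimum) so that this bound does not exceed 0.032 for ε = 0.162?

Need 2·166·exp(−2nε²) ≤ 0.032, i.e. exp(−2nε²) ≤ 0.032/332.
So 2nε² ≥ ln(332/0.032) = 9.247154.
Hence n ≥ 9.247154/(2·0.162²) = 176.177.
The smallest integer n is 177.

177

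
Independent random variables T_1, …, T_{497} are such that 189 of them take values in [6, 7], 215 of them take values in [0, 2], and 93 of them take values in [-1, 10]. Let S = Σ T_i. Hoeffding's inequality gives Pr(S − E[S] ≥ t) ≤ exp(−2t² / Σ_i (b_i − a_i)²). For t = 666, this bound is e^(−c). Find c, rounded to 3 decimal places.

Σ(b_i − a_i)² = 189·1² + 215·2² + 93·11² = 12302.
c = 2t² / 12302 = 2·666² / 12302 = 72.1112.

72.111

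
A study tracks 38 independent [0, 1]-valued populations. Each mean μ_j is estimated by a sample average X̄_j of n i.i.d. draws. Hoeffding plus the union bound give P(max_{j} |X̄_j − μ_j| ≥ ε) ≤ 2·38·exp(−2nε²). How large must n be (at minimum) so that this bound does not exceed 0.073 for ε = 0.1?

348

Need 2·38·exp(−2nε²) ≤ 0.073, i.e. exp(−2nε²) ≤ 0.073/76.
So 2nε² ≥ ln(76/0.073) = 6.948029.
Hence n ≥ 6.948029/(2·0.1²) = 347.401.
The smallest integer n is 348.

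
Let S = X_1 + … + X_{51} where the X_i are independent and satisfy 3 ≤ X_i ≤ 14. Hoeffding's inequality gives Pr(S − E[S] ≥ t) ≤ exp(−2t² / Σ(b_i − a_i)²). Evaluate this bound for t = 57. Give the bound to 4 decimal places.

Σ(b_i − a_i)² = 51·(11)² = 6171.
Exponent = 2·57²/6171 = 1.0530.
Bound = exp(−1.0530) = 0.34889.

0.3489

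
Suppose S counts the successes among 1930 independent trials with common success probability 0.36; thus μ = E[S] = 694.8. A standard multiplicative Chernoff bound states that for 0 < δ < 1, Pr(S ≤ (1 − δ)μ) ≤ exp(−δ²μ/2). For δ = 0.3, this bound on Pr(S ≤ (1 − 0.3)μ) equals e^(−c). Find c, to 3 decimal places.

c = δ²μ/2 = 0.3²·694.8/2 = 31.2660.

31.266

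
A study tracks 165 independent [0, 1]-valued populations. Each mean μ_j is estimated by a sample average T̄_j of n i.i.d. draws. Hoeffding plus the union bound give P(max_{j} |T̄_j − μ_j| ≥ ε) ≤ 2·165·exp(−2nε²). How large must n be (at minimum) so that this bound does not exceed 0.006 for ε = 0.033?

5012

Need 2·165·exp(−2nε²) ≤ 0.006, i.e. exp(−2nε²) ≤ 0.006/330.
So 2nε² ≥ ln(330/0.006) = 10.915088.
Hence n ≥ 10.915088/(2·0.033²) = 5011.519.
The smallest integer n is 5012.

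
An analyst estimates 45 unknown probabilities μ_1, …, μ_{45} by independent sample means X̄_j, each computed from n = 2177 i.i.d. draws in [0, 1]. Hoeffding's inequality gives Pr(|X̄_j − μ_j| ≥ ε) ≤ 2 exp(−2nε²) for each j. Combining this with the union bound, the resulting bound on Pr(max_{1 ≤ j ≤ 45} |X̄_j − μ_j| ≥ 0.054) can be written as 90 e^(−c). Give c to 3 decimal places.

Union bound over the 45 events: Pr(max_{1 ≤ j ≤ 45} |X̄_j − μ_j| ≥ 0.054) ≤ 45·2·exp(−2nε²) = 90 exp(−2·2177·0.054²).
So c = 2·2177·0.054² = 12.6963.

12.696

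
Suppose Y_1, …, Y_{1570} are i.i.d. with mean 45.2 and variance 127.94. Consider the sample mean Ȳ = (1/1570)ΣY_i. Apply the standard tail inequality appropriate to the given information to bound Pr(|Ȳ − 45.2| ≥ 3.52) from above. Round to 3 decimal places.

With mean and variance of each term known, Chebyshev's inequality bounds the deviation of the sum (or sample mean).
Var(Ȳ) = Var(Y_i)/n = 127.94/1570 = 0.08149.
Chebyshev: Pr(|Ȳ − 45.2| ≥ 3.52) ≤ Var(Ȳ)/(3.52)² = 127.94/(1570·3.52²) = 0.0066.

0.007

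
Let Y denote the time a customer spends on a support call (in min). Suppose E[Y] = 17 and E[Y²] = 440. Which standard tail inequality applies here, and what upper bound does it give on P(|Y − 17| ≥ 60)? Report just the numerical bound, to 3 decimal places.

0.042

The first two moments determine the variance, so Chebyshev's inequality is the sharpest standard bound available.
Var(Y) = E[Y²] − (E[Y])² = 440 − 289 = 151.
Chebyshev's inequality: P(|Y − μ| ≥ t) ≤ Var(Y)/t² = 151/3600 = 0.0419.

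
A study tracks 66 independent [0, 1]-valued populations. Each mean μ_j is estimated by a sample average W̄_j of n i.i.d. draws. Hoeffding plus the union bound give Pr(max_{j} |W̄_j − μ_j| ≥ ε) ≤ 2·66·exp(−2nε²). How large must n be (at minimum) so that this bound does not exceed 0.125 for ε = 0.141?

Need 2·66·exp(−2nε²) ≤ 0.125, i.e. exp(−2nε²) ≤ 0.125/132.
So 2nε² ≥ ln(132/0.125) = 6.962243.
Hence n ≥ 6.962243/(2·0.141²) = 175.098.
The smallest integer n is 176.

176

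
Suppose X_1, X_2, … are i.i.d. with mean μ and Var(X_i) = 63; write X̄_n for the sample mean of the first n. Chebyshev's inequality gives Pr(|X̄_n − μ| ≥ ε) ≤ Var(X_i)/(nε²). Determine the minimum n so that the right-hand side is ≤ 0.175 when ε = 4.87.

Require 63/(n·4.87²) ≤ 0.175, i.e. n ≥ 63/(0.175·4.87²) = 15.179.
The smallest integer n is 16.

16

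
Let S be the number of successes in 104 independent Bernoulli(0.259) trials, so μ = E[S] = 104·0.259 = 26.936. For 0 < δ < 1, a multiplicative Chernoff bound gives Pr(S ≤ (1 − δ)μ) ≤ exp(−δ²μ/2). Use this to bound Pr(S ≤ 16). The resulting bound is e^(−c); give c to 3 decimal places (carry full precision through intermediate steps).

2.220

Write 16 = (1 − δ)μ, so δ = 1 − 16/26.936 = 0.4059994…
Then the exponent is δ²μ/2 = (μ − 16)²/(2μ) = 2.220005.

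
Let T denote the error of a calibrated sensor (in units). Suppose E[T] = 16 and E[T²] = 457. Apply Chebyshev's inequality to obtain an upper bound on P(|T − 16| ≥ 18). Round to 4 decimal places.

0.6204

Var(T) = E[T²] − (E[T])² = 457 − 256 = 201.
Chebyshev's inequality: P(|T − μ| ≥ t) ≤ Var(T)/t² = 201/324 = 0.6204.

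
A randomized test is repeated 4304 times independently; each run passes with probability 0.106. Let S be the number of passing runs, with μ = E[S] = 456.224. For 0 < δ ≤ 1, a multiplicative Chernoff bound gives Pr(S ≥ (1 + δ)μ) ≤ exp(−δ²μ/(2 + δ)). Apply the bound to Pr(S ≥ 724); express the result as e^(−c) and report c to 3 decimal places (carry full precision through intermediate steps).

Write 724 = (1 + δ)μ, so δ = 724/456.224 − 1 = 0.5869397…
Then the exponent is δ²μ/(2 + δ) = (724 − μ)² / (μ·(2 + δ)) = 60.754557.

60.755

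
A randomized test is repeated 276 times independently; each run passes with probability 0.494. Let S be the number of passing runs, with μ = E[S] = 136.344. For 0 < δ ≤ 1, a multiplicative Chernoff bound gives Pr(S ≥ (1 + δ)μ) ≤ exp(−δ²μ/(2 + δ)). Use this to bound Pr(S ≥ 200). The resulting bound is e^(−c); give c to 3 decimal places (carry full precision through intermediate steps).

Write 200 = (1 + δ)μ, so δ = 200/136.344 − 1 = 0.4668779…
Then the exponent is δ²μ/(2 + δ) = (200 − μ)² / (μ·(2 + δ)) = 12.047446.

12.047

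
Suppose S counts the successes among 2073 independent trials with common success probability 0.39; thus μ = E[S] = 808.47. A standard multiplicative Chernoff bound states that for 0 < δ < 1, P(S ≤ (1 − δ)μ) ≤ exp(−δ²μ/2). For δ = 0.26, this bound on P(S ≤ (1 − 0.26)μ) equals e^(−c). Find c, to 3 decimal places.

c = δ²μ/2 = 0.26²·808.47/2 = 27.3263.

27.326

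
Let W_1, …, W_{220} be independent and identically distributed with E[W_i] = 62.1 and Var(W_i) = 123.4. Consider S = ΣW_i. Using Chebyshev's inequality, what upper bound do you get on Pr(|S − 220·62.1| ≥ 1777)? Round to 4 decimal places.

0.0086

Var(S) = n·Var(W_i) = 220·123.4 = 27148.
Chebyshev: Pr(|S − 220·62.1| ≥ 1777) ≤ Var(S)/1777² = 27148/3157729 = 0.0086.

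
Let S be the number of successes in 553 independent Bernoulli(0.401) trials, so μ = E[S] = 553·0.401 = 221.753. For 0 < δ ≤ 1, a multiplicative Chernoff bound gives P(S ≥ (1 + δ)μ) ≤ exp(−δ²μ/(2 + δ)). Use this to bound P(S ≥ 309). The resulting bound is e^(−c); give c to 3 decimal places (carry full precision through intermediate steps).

Write 309 = (1 + δ)μ, so δ = 309/221.753 − 1 = 0.3934423…
Then the exponent is δ²μ/(2 + δ) = (309 − μ)² / (μ·(2 + δ)) = 14.341961.

14.342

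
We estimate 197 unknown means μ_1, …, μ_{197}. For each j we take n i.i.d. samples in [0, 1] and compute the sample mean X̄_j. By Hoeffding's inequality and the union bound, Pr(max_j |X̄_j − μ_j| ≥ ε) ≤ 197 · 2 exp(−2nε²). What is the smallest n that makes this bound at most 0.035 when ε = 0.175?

Need 2·197·exp(−2nε²) ≤ 0.035, i.e. exp(−2nε²) ≤ 0.035/394.
So 2nε² ≥ ln(394/0.035) = 9.328758.
Hence n ≥ 9.328758/(2·0.175²) = 152.306.
The smallest integer n is 153.

153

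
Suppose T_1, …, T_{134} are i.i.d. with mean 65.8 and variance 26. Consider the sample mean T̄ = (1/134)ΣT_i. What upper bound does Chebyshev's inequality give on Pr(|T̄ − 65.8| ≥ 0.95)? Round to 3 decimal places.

Var(T̄) = Var(T_i)/n = 26/134 = 0.19403.
Chebyshev: Pr(|T̄ − 65.8| ≥ 0.95) ≤ Var(T̄)/(0.95)² = 26/(134·0.95²) = 0.2150.

0.215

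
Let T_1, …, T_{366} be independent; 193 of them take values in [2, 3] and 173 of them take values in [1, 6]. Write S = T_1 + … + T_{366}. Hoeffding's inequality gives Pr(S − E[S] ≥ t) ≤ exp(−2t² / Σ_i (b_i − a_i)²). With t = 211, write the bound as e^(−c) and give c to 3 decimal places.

Σ(b_i − a_i)² = 193·1² + 173·5² = 4518.
c = 2t² / 4518 = 2·211² / 4518 = 19.7083.

19.708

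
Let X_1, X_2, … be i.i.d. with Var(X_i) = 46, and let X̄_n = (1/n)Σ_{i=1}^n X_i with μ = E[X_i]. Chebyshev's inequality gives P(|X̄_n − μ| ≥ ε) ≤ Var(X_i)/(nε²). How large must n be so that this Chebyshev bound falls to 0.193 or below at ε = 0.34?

2062

Require 46/(n·0.34²) ≤ 0.193, i.e. n ≥ 46/(0.193·0.34²) = 2061.782.
The smallest integer n is 2062.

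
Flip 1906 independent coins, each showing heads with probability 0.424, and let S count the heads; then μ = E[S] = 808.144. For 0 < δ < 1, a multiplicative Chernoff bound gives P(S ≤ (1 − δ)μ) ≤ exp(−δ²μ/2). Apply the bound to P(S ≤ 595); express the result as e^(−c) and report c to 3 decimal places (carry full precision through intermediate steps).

28.108

Write 595 = (1 − δ)μ, so δ = 1 − 595/808.144 = 0.2637451…
Then the exponent is δ²μ/2 = (μ − 595)²/(2μ) = 28.107840.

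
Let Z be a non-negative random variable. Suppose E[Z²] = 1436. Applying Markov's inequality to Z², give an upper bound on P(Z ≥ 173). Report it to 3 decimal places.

0.048

Since Z ≥ 0, the event {Z ≥ 173} is the same as {Z² ≥ 29929}.
Markov's inequality applied to Z² gives P(Z² ≥ 29929) ≤ E[Z²]/29929 = 1436/29929 = 0.0480.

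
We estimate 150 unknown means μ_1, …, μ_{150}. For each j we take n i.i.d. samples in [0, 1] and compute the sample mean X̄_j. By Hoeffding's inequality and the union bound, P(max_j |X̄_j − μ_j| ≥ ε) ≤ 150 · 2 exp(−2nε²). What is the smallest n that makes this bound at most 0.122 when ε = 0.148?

Need 2·150·exp(−2nε²) ≤ 0.122, i.e. exp(−2nε²) ≤ 0.122/300.
So 2nε² ≥ ln(300/0.122) = 7.807517.
Hence n ≥ 7.807517/(2·0.148²) = 178.221.
The smallest integer n is 179.

179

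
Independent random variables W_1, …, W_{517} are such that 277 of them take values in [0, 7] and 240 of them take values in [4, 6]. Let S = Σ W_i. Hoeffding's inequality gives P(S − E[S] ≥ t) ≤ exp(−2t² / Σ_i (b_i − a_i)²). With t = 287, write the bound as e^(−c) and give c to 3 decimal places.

Σ(b_i − a_i)² = 277·7² + 240·2² = 14533.
c = 2t² / 14533 = 2·287² / 14533 = 11.3354.

11.335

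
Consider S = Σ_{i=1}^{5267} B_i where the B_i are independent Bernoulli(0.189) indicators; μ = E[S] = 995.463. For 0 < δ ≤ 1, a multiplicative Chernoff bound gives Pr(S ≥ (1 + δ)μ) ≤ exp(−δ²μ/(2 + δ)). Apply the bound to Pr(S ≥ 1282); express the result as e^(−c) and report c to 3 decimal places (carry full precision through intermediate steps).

Write 1282 = (1 + δ)μ, so δ = 1282/995.463 − 1 = 0.2878429…
Then the exponent is δ²μ/(2 + δ) = (1282 − μ)² / (μ·(2 + δ)) = 36.050400.

36.050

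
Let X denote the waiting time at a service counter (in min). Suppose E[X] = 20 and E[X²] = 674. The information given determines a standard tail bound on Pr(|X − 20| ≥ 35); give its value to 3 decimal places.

0.224

The first two moments determine the variance, so Chebyshev's inequality is the sharpest standard bound available.
Var(X) = E[X²] − (E[X])² = 674 − 400 = 274.
Chebyshev's inequality: Pr(|X − μ| ≥ t) ≤ Var(X)/t² = 274/1225 = 0.2237.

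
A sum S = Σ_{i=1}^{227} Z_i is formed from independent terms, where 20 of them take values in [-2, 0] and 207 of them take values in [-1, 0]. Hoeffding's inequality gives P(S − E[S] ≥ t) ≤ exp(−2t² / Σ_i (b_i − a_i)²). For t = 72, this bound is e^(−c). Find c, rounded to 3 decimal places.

36.125

Σ(b_i − a_i)² = 20·2² + 207·1² = 287.
c = 2t² / 287 = 2·72² / 287 = 36.1254.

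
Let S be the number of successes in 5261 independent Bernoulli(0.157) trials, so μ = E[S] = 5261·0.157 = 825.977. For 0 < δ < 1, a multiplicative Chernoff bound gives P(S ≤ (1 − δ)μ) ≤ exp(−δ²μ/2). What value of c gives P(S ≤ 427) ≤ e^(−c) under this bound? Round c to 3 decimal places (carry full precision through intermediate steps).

Write 427 = (1 − δ)μ, so δ = 1 − 427/825.977 = 0.4830365…
Then the exponent is δ²μ/2 = (μ − 427)²/(2μ) = 96.360217.

96.360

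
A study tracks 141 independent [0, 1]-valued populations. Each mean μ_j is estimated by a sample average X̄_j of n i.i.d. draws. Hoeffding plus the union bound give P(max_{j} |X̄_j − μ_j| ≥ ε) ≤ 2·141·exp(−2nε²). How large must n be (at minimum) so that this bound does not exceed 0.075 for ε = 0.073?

773

Need 2·141·exp(−2nε²) ≤ 0.075, i.e. exp(−2nε²) ≤ 0.075/282.
So 2nε² ≥ ln(282/0.075) = 8.232174.
Hence n ≥ 8.232174/(2·0.073²) = 772.394.
The smallest integer n is 773.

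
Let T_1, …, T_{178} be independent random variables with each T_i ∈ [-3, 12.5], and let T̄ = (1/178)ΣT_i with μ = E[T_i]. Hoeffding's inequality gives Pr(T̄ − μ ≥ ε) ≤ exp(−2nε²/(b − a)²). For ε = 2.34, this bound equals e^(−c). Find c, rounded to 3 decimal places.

c = 2nε²/(b − a)² = 2·178·2.34² / 15.5² = 8.1137.

8.114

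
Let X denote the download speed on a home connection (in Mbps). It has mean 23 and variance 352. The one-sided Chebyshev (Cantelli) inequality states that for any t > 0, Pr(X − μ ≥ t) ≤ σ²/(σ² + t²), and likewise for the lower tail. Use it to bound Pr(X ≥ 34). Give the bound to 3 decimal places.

Here σ² = 352 and t = 11, so σ² + t² = 473.
Cantelli's bound: 352/473 = 0.7442.

0.744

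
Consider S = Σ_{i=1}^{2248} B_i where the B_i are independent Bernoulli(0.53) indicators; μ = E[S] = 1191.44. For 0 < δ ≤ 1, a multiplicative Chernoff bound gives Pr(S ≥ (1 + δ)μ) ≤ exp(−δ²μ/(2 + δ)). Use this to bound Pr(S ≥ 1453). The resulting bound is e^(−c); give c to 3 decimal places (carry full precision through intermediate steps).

Write 1453 = (1 + δ)μ, so δ = 1453/1191.44 − 1 = 0.2195327…
Then the exponent is δ²μ/(2 + δ) = (1453 − μ)² / (μ·(2 + δ)) = 25.870745.

25.871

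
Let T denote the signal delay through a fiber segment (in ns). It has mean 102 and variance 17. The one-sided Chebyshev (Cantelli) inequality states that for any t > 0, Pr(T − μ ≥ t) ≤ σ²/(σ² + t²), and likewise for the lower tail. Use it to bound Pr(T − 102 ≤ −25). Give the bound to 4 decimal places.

0.0265

Here σ² = 17 and t = 25, so σ² + t² = 642.
Cantelli's bound: 17/642 = 0.0265.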